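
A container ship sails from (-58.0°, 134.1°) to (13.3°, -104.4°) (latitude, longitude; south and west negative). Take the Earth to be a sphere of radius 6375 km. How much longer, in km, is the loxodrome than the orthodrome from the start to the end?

746 km

Great circle: cos σ = sin φ₁ sin φ₂ + cos φ₁ cos φ₂ cos Δλ,  σ = 2.0539 rad → d_gc = 13093.8 km
Rhumb line: Δψ = +1.4834, q = Δφ/Δψ = 0.8389, d_rh = R√(Δφ²+q²Δλ²) = 13840.1 km
Excess = 13840.1 − 13093.8 = 746.3 ≈ 746 km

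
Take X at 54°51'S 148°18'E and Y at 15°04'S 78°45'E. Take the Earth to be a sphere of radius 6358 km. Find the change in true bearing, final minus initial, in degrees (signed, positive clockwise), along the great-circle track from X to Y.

At departure: θ₁ = atan2(sin Δλ cos φ₂, cos φ₁ sin φ₂ − sin φ₁ cos φ₂ cos Δλ) = 277.94°
At arrival: θ₂ = atan2(sin Δλ cos φ₁, −cos φ₂ sin φ₁ + sin φ₂ cos φ₁ cos Δλ) = 323.81°
Δθ = θ₂ − θ₁ = +45.9°

+45.9°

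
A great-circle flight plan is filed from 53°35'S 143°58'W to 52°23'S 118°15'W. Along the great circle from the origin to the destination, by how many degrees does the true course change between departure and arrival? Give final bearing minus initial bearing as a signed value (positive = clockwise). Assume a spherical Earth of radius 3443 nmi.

-20.7°

At departure: θ₁ = atan2(sin Δλ cos φ₂, cos φ₁ sin φ₂ − sin φ₁ cos φ₂ cos Δλ) = 95.97°
At arrival: θ₂ = atan2(sin Δλ cos φ₁, −cos φ₂ sin φ₁ + sin φ₂ cos φ₁ cos Δλ) = 75.31°
Δθ = θ₂ − θ₁ = -20.7°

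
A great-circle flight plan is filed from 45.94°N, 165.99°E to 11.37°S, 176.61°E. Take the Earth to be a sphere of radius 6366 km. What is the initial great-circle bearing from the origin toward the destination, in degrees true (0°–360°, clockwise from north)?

167.7°

θ = atan2( sin Δλ·cos φ₂ ,  cos φ₁ sin φ₂ − sin φ₁ cos φ₂ cos Δλ )
  = atan2(+0.1807, -0.8295) = 167.71°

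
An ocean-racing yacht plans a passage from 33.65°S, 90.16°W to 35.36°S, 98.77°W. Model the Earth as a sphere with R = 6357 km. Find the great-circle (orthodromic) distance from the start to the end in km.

809 km

Haversine: a = sin²(Δφ/2)+cos φ₁ cos φ₂ sin²(Δλ/2) = 0.00405;  σ = 2·atan2(√a,√(1−a))
σ = 7.296° → d = Rσ = 6357·0.12733 = 809 km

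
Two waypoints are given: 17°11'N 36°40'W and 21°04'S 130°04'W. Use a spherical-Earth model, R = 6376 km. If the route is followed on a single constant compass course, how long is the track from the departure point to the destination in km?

Rhumb course C = atan2(Δλ, Δψ) with Δψ = ln[tan(π/4+φ₂/2)/tan(π/4+φ₁/2)] = -0.6808, Δλ = -1.6301 → C = 247.33°
d = R·|Δφ| / |cos C| = 6376·0.66759 / 0.38536 = 11046 km

11046 km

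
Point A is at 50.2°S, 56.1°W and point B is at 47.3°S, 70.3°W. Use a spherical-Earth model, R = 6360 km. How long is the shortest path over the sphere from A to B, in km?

Haversine: a = sin²(Δφ/2)+cos φ₁ cos φ₂ sin²(Δλ/2) = 0.00727;  σ = 2·atan2(√a,√(1−a))
σ = 9.784° → d = Rσ = 6360·0.17076 = 1086 km

1086 km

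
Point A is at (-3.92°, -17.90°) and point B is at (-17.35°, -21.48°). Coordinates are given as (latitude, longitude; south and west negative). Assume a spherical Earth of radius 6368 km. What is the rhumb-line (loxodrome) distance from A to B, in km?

Rhumb course C = atan2(Δλ, Δψ) with Δψ = ln[tan(π/4+φ₂/2)/tan(π/4+φ₁/2)] = -0.2391, Δλ = -0.0625 → C = 194.65°
d = R·|Δφ| / |cos C| = 6368·0.23440 / 0.96750 = 1543 km

1543 km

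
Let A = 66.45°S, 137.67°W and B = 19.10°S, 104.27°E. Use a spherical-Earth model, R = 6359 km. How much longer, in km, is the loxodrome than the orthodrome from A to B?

Great circle: cos σ = sin φ₁ sin φ₂ + cos φ₁ cos φ₂ cos Δλ,  σ = 1.4481 rad → d_gc = 9208.6 km
Rhumb line: Δψ = +1.2283, q = Δφ/Δψ = 0.6728, d_rh = R√(Δφ²+q²Δλ²) = 10263.2 km
Excess = 10263.2 − 9208.6 = 1054.6 ≈ 1055 km

1055 km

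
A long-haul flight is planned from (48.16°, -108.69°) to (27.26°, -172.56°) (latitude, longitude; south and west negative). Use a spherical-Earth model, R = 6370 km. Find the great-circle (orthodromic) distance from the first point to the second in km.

Haversine: a = sin²(Δφ/2)+cos φ₁ cos φ₂ sin²(Δλ/2) = 0.19881;  σ = 2·atan2(√a,√(1−a))
σ = 52.959° → d = Rσ = 6370·0.92431 = 5888 km

5888 km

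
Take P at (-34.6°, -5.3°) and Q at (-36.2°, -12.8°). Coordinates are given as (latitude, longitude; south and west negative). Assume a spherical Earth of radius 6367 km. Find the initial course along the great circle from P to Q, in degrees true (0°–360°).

253.2°

N = sin Δλ·cos φ₂ = -0.1053;  D = cos φ₁ sin φ₂ − sin φ₁ cos φ₂ cos Δλ = -0.0318
initial course = atan2(N, D) = 253.18°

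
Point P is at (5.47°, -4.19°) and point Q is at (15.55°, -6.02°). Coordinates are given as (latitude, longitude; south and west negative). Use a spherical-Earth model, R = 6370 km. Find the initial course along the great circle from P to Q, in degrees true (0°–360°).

350.0°

θ = atan2( sin Δλ·cos φ₂ ,  cos φ₁ sin φ₂ − sin φ₁ cos φ₂ cos Δλ )
  = atan2(-0.0308, +0.1751) = 350.03°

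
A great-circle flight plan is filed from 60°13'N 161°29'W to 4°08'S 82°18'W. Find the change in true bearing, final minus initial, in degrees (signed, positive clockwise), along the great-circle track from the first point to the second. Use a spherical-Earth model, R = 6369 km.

Initial bearing θ₁ = atan2(sin Δλ cos φ₂, cos φ₁ sin φ₂ − sin φ₁ cos φ₂ cos Δλ) = 101.44°
Final bearing θ₂ = (initial bearing from the destination back to the start) + 180° = 150.78°
Δθ = θ₂ − θ₁ = +49.3°

+49.3°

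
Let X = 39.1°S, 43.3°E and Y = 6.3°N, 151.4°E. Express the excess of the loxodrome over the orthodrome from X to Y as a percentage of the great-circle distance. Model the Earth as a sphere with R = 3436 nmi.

Great circle: σ = 1.8848 rad → d_gc = Rσ = 6476.1 nmi
Rhumb: Δφ = +0.7924, Δλ = +1.8867, Δψ = +0.8527, q = Δφ/Δψ = 0.9292 → d_rh = R√(Δφ²+q²Δλ²) = 6610.7 nmi
Excess = (6610.7 − 6476.1) / 6476.1 = 134.6 / 6476.1 = 2.08% ≈ 2.1%

2.1%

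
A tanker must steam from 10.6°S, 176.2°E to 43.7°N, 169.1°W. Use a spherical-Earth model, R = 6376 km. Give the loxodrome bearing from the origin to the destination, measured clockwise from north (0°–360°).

13.9°

Meridional parts: M(φ₁)=-0.1861, M(φ₂)=+0.8496 → ΔM = +1.0357;  Δλ = +0.2566 rad
tan C = Δλ / ΔM = +0.2477 → C = 13.91°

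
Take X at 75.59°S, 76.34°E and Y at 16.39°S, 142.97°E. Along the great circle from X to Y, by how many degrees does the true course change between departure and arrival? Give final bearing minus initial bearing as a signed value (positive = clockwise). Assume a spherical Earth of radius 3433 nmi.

-57.1°

Initial bearing θ₁ = atan2(sin Δλ cos φ₂, cos φ₁ sin φ₂ − sin φ₁ cos φ₂ cos Δλ) = 71.28°
Final bearing θ₂ = (initial bearing from the destination back to the start) + 180° = 14.22°
Δθ = θ₂ − θ₁ = -57.1°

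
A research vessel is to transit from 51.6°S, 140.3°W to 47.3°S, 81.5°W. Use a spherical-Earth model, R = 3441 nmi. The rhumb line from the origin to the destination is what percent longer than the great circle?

2.7%

Great circle: σ = 0.6532 rad → d_gc = Rσ = 2247.6 nmi
Rhumb: Δφ = +0.0750, Δλ = +1.0263, Δψ = +0.1155, q = Δφ/Δψ = 0.6495 → d_rh = R√(Δφ²+q²Δλ²) = 2308.2 nmi
Excess = (2308.2 − 2247.6) / 2247.6 = 60.6 / 2247.6 = 2.70% ≈ 2.7%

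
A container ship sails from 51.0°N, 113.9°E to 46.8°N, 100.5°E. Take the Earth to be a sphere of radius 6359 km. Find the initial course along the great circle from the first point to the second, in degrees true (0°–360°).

θ = atan2( sin Δλ·cos φ₂ ,  cos φ₁ sin φ₂ − sin φ₁ cos φ₂ cos Δλ )
  = atan2(-0.1586, -0.0588) = 249.68°

249.7°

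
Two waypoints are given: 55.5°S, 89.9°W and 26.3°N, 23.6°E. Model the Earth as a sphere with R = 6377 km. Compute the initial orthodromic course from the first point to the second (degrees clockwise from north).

93.0°

N = sin Δλ·cos φ₂ = +0.8221;  D = cos φ₁ sin φ₂ − sin φ₁ cos φ₂ cos Δλ = -0.0436
initial course = atan2(N, D) = 93.04°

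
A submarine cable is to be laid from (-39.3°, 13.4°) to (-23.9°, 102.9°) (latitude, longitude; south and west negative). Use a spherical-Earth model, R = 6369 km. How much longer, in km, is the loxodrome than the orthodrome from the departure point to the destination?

Great circle: cos σ = sin φ₁ sin φ₂ + cos φ₁ cos φ₂ cos Δλ,  σ = 1.3049 rad → d_gc = 8310.9 km
Rhumb line: Δψ = +0.3173, q = Δφ/Δψ = 0.8472, d_rh = R√(Δφ²+q²Δλ²) = 8600.7 km
Excess = 8600.7 − 8310.9 = 289.8 ≈ 290 km

290 km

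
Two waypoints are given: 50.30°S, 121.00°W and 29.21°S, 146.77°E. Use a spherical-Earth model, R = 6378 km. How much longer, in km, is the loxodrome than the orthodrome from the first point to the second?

420 km

Great circle: cos σ = sin φ₁ sin φ₂ + cos φ₁ cos φ₂ cos Δλ,  σ = 1.2092 rad → d_gc = 7712.18 km
Rhumb line: Δψ = +0.4854, q = Δφ/Δψ = 0.7583, d_rh = R√(Δφ²+q²Δλ²) = 8131.69 km
Excess = 8131.69 − 7712.18 = 419.51 ≈ 420 km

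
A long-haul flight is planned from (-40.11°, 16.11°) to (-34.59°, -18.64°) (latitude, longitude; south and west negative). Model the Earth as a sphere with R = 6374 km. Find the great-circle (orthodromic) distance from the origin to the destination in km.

3113 km

cos σ = sin φ₁ sin φ₂ + cos φ₁ cos φ₂ cos Δλ
      = sin(-40.11°)sin(-34.59°) + cos(-40.11°)cos(-34.59°)cos(-34.75°) = 0.8831
σ = 27.985° → d = Rσ = 6374·0.48843 = 3113 km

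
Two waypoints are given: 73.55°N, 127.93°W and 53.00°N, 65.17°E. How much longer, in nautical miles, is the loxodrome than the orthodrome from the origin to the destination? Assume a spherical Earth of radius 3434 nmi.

Great circle: cos σ = sin φ₁ sin φ₂ + cos φ₁ cos φ₂ cos Δλ,  σ = 0.9273 rad → d_gc = 3184.5 nmi
Rhumb line: Δψ = -0.8393, q = Δφ/Δψ = 0.4273, d_rh = R√(Δφ²+q²Δλ²) = 4448.5 nmi
Excess = 4448.5 − 3184.5 = 1264.0 ≈ 1264 nmi

1264 nmi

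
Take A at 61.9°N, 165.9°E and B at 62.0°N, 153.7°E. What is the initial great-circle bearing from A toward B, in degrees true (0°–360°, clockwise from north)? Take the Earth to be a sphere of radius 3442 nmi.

276.4°

N = sin Δλ·cos φ₂ = -0.0992;  D = cos φ₁ sin φ₂ − sin φ₁ cos φ₂ cos Δλ = +0.0111
initial course = atan2(N, D) = 276.38°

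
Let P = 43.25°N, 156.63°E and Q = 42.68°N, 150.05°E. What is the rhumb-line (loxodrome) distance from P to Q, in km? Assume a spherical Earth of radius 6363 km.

Δψ = ln[tan(π/4+φ₂/2)/tan(π/4+φ₁/2)] = -0.0136;  Δφ = -0.0099 rad,  Δλ = -0.1148 rad
q = Δφ/Δψ = 0.7318
d = R·√(Δφ² + q²Δλ²) = 6363·0.08462 = 538 km

538 km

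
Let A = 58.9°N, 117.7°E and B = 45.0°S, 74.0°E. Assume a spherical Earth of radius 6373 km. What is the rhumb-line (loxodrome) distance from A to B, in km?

Δψ = ln[tan(π/4+φ₂/2)/tan(π/4+φ₁/2)] = -2.1606;  Δφ = -1.8134 rad,  Δλ = -0.7627 rad
q = Δφ/Δψ = 0.8393
d = R·√(Δφ² + q²Δλ²) = 6373·1.92307 = 12256 km

12256 km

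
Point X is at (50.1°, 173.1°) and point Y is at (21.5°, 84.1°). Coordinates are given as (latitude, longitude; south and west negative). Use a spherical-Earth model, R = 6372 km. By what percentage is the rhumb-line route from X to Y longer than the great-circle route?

Great circle: σ = 1.2749 rad → d_gc = Rσ = 8123.8 km
Rhumb: Δφ = -0.4992, Δλ = -1.5533, Δψ = -0.6290, q = Δφ/Δψ = 0.7936 → d_rh = R√(Δφ²+q²Δλ²) = 8474.1 km
Excess = (8474.1 − 8123.8) / 8123.8 = 350.3 / 8123.8 = 4.31% ≈ 4.3%

4.3%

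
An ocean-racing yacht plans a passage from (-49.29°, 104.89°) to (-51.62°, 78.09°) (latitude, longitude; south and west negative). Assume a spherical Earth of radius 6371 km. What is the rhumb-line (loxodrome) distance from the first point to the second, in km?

1914 km

Rhumb course C = atan2(Δλ, Δψ) with Δψ = ln[tan(π/4+φ₂/2)/tan(π/4+φ₁/2)] = -0.0639, Δλ = -0.4677 → C = 262.22°
d = R·|Δφ| / |cos C| = 6371·0.04067 / 0.13533 = 1914 km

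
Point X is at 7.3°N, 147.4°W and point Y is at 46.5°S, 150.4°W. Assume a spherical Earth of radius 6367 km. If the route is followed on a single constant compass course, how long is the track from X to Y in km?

Rhumb course C = atan2(Δλ, Δψ) with Δψ = ln[tan(π/4+φ₂/2)/tan(π/4+φ₁/2)] = -1.0467, Δλ = -0.0524 → C = 182.86°
d = R·|Δφ| / |cos C| = 6367·0.93899 / 0.99875 = 5986 km

5986 km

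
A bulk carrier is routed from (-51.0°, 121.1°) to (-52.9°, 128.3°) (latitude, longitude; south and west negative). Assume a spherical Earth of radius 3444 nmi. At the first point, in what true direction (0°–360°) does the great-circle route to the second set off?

θ = atan2( sin Δλ·cos φ₂ ,  cos φ₁ sin φ₂ − sin φ₁ cos φ₂ cos Δλ )
  = atan2(+0.0756, -0.0369) = 115.99°

116.0°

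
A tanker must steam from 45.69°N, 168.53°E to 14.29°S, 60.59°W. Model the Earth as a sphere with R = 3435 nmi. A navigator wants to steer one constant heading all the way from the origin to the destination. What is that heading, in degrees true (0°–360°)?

116.7°

Meridional parts: M(φ₁)=+0.8985, M(φ₂)=-0.2520 → ΔM = -1.1505;  Δλ = +2.2843 rad
tan C = Δλ / ΔM = -1.9854 → C = 116.73°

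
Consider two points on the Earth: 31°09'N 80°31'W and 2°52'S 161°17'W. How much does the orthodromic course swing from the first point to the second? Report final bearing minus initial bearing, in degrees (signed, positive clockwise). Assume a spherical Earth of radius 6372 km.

Initial bearing θ₁ = atan2(sin Δλ cos φ₂, cos φ₁ sin φ₂ − sin φ₁ cos φ₂ cos Δλ) = 262.73°
Final bearing θ₂ = (initial bearing from the destination back to the start) + 180° = 238.21°
Δθ = θ₂ − θ₁ = -24.5°

-24.5°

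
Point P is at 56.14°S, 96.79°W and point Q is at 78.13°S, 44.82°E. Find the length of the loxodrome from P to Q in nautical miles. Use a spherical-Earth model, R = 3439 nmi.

3311 nmi

Δψ = ln[tan(π/4+φ₂/2)/tan(π/4+φ₁/2)] = -1.0743;  Δφ = -0.3838 rad,  Δλ = +2.4716 rad
q = Δφ/Δψ = 0.3572
d = R·√(Δφ² + q²Δλ²) = 3439·0.96275 = 3311 nmi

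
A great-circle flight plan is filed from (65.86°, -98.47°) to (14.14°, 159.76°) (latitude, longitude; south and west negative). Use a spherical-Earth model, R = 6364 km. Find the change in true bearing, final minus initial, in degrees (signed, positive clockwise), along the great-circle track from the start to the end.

-82.6°

Initial bearing θ₁ = atan2(sin Δλ cos φ₂, cos φ₁ sin φ₂ − sin φ₁ cos φ₂ cos Δλ) = 286.46°
Final bearing θ₂ = (initial bearing from the destination back to the start) + 180° = 203.86°
Δθ = θ₂ − θ₁ = -82.6°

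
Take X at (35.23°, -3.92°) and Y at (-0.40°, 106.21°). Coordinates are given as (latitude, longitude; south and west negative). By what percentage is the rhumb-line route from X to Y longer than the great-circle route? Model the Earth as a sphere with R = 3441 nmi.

2.3%

Great circle: σ = 1.8599 rad → d_gc = Rσ = 6400.1 nmi
Rhumb: Δφ = -0.6219, Δλ = +1.9221, Δψ = -0.6647, q = Δφ/Δψ = 0.9355 → d_rh = R√(Δφ²+q²Δλ²) = 6547.1 nmi
Excess = (6547.1 − 6400.1) / 6400.1 = 147.0 / 6400.1 = 2.30% ≈ 2.3%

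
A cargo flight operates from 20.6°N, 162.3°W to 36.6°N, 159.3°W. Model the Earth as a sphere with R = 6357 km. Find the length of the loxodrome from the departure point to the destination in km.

1799 km

Rhumb course C = atan2(Δλ, Δψ) with Δψ = ln[tan(π/4+φ₂/2)/tan(π/4+φ₁/2)] = +0.3197, Δλ = +0.0524 → C = 9.30°
d = R·|Δφ| / |cos C| = 6357·0.27925 / 0.98685 = 1799 km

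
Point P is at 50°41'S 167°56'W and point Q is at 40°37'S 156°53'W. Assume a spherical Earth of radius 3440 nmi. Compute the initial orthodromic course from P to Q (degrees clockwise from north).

41.6°

N = sin Δλ·cos φ₂ = +0.1455;  D = cos φ₁ sin φ₂ − sin φ₁ cos φ₂ cos Δλ = +0.1639
initial course = atan2(N, D) = 41.59°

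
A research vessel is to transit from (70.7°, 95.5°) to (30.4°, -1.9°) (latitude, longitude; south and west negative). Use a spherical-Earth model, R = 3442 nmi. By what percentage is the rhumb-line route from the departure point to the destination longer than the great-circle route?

Great circle: σ = 1.1142 rad → d_gc = Rσ = 3835.1 nmi
Rhumb: Δφ = -0.7034, Δλ = -1.7000, Δψ = -1.2144, q = Δφ/Δψ = 0.5792 → d_rh = R√(Δφ²+q²Δλ²) = 4165.0 nmi
Excess = (4165.0 − 3835.1) / 3835.1 = 329.9 / 3835.1 = 8.60% ≈ 8.6%

8.6%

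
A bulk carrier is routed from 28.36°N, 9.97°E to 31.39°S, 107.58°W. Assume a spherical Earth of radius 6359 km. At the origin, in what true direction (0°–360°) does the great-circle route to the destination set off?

N = sin Δλ·cos φ₂ = -0.7568;  D = cos φ₁ sin φ₂ − sin φ₁ cos φ₂ cos Δλ = -0.2708
initial course = atan2(N, D) = 250.31°

250.3°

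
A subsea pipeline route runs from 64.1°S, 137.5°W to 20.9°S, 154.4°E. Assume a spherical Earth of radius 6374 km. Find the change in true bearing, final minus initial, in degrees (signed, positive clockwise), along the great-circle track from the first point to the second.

At departure: θ₁ = atan2(sin Δλ cos φ₂, cos φ₁ sin φ₂ − sin φ₁ cos φ₂ cos Δλ) = 280.31°
At arrival: θ₂ = atan2(sin Δλ cos φ₁, −cos φ₂ sin φ₁ + sin φ₂ cos φ₁ cos Δλ) = 332.61°
Δθ = θ₂ − θ₁ = +52.3°

+52.3°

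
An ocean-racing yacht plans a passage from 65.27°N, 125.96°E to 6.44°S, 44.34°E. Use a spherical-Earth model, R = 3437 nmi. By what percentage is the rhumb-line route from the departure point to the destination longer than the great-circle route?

Great circle: σ = 1.6121 rad → d_gc = Rσ = 5540.8 nmi
Rhumb: Δφ = -1.2516, Δλ = -1.4245, Δψ = -1.6303, q = Δφ/Δψ = 0.7677 → d_rh = R√(Δφ²+q²Δλ²) = 5712.5 nmi
Excess = (5712.5 − 5540.8) / 5540.8 = 171.7 / 5540.8 = 3.10% ≈ 3.1%

3.1%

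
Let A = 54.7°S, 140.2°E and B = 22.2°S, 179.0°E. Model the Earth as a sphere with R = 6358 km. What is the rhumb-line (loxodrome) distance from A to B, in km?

Rhumb course C = atan2(Δλ, Δψ) with Δψ = ln[tan(π/4+φ₂/2)/tan(π/4+φ₁/2)] = +0.7476, Δλ = +0.6772 → C = 42.17°
d = R·|Δφ| / |cos C| = 6358·0.56723 / 0.74115 = 4866 km

4866 km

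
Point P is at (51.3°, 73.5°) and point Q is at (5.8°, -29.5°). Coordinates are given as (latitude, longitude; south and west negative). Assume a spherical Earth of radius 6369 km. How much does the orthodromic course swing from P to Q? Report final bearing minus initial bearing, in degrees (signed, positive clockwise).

At departure: θ₁ = atan2(sin Δλ cos φ₂, cos φ₁ sin φ₂ − sin φ₁ cos φ₂ cos Δλ) = 283.79°
At arrival: θ₂ = atan2(sin Δλ cos φ₁, −cos φ₂ sin φ₁ + sin φ₂ cos φ₁ cos Δλ) = 217.62°
Δθ = θ₂ − θ₁ = -66.2°

-66.2°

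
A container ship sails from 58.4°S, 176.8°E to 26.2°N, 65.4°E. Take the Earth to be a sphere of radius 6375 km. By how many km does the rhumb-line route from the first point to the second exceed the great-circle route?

423 km

Great circle: cos σ = sin φ₁ sin φ₂ + cos φ₁ cos φ₂ cos Δλ,  σ = 2.1503 rad → d_gc = 13708.0 km
Rhumb line: Δψ = +1.7365, q = Δφ/Δψ = 0.8503, d_rh = R√(Δφ²+q²Δλ²) = 14130.9 km
Excess = 14130.9 − 13708.0 = 422.9 ≈ 423 km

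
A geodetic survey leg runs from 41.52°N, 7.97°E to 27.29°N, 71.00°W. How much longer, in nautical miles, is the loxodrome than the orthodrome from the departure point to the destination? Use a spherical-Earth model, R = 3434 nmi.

Great circle: cos σ = sin φ₁ sin φ₂ + cos φ₁ cos φ₂ cos Δλ,  σ = 1.1249 rad → d_gc = 3863.0 nmi
Rhumb line: Δψ = -0.3025, q = Δφ/Δψ = 0.8209, d_rh = R√(Δφ²+q²Δλ²) = 3978.0 nmi
Excess = 3978.0 − 3863.0 = 115.0 ≈ 115 nmi

115 nmi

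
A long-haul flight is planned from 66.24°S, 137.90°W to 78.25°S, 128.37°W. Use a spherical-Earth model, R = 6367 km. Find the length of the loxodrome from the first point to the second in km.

1370 km

Δψ = ln[tan(π/4+φ₂/2)/tan(π/4+φ₁/2)] = -0.7151;  Δφ = -0.2096 rad,  Δλ = +0.1663 rad
q = Δφ/Δψ = 0.2931
d = R·√(Δφ² + q²Δλ²) = 6367·0.21521 = 1370 km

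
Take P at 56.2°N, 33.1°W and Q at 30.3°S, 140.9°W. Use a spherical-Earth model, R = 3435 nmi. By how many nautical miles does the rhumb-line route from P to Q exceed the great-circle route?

159 nmi

Great circle: cos σ = sin φ₁ sin φ₂ + cos φ₁ cos φ₂ cos Δλ,  σ = 2.1725 rad → d_gc = 7462.7 nmi
Rhumb line: Δψ = -1.7467, q = Δφ/Δψ = 0.8643, d_rh = R√(Δφ²+q²Δλ²) = 7622.1 nmi
Excess = 7622.1 − 7462.7 = 159.4 ≈ 159 nmi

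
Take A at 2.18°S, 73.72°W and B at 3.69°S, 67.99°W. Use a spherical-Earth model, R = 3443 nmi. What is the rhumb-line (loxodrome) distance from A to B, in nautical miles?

Δψ = ln[tan(π/4+φ₂/2)/tan(π/4+φ₁/2)] = -0.0264;  Δφ = -0.0264 rad,  Δλ = +0.1000 rad
q = Δφ/Δψ = 0.9987
d = R·√(Δφ² + q²Δλ²) = 3443·0.10329 = 356 nmi

356 nmi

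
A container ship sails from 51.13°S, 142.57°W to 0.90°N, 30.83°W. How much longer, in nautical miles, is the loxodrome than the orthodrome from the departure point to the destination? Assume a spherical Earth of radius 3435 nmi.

300 nmi

Great circle: cos σ = sin φ₁ sin φ₂ + cos φ₁ cos φ₂ cos Δλ,  σ = 1.8179 rad → d_gc = 6244.655 nmi
Rhumb line: Δψ = +1.0574, q = Δφ/Δψ = 0.8588, d_rh = R√(Δφ²+q²Δλ²) = 6544.157 nmi
Excess = 6544.157 − 6244.655 = 299.502 ≈ 300 nmi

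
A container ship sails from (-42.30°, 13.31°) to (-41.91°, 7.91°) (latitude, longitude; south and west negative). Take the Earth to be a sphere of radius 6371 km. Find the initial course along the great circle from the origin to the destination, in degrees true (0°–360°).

θ = atan2( sin Δλ·cos φ₂ ,  cos φ₁ sin φ₂ − sin φ₁ cos φ₂ cos Δλ )
  = atan2(-0.0700, +0.0046) = 273.74°

273.7°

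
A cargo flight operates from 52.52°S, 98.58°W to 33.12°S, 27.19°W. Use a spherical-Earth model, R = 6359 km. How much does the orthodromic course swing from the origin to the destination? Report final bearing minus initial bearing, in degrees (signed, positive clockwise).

Initial bearing θ₁ = atan2(sin Δλ cos φ₂, cos φ₁ sin φ₂ − sin φ₁ cos φ₂ cos Δλ) = 98.62°
Final bearing θ₂ = (initial bearing from the destination back to the start) + 180° = 45.92°
Δθ = θ₂ − θ₁ = -52.7°

-52.7°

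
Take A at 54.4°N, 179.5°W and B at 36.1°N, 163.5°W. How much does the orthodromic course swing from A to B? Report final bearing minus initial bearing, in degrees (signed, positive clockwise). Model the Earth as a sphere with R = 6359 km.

At departure: θ₁ = atan2(sin Δλ cos φ₂, cos φ₁ sin φ₂ − sin φ₁ cos φ₂ cos Δλ) = 142.34°
At arrival: θ₂ = atan2(sin Δλ cos φ₁, −cos φ₂ sin φ₁ + sin φ₂ cos φ₁ cos Δλ) = 153.88°
Δθ = θ₂ − θ₁ = +11.5°

+11.5°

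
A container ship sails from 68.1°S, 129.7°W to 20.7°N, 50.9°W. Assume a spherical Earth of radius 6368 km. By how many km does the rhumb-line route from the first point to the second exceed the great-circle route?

276 km

Great circle: cos σ = sin φ₁ sin φ₂ + cos φ₁ cos φ₂ cos Δλ,  σ = 1.8340 rad → d_gc = 11679.1 km
Rhumb line: Δψ = +2.0120, q = Δφ/Δψ = 0.7703, d_rh = R√(Δφ²+q²Δλ²) = 11954.9 km
Excess = 11954.9 − 11679.1 = 275.8 ≈ 276 km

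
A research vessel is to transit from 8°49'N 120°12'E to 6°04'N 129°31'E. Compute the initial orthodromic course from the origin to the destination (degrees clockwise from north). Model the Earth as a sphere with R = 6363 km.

N = sin Δλ·cos φ₂ = +0.1610;  D = cos φ₁ sin φ₂ − sin φ₁ cos φ₂ cos Δλ = -0.0460
initial course = atan2(N, D) = 105.94°

105.9°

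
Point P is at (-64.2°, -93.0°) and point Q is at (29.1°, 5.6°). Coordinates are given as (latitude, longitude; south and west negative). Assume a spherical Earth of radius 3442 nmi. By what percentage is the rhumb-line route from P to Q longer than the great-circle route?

Great circle: σ = 2.0883 rad → d_gc = Rσ = 7188.0 nmi
Rhumb: Δφ = +1.6284, Δλ = +1.7209, Δψ = +2.0051, q = Δφ/Δψ = 0.8121 → d_rh = R√(Δφ²+q²Δλ²) = 7386.1 nmi
Excess = (7386.1 − 7188.0) / 7188.0 = 198.1 / 7188.0 = 2.76% ≈ 2.8%

2.8%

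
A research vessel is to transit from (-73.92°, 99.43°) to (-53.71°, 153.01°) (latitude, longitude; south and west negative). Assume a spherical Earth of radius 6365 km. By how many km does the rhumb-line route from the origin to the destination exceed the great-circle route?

98 km

Great circle: cos σ = sin φ₁ sin φ₂ + cos φ₁ cos φ₂ cos Δλ,  σ = 0.5119 rad → d_gc = 3258.1 km
Rhumb line: Δψ = +0.8416, q = Δφ/Δψ = 0.4191, d_rh = R√(Δφ²+q²Δλ²) = 3356.2 km
Excess = 3356.2 − 3258.1 = 98.1 ≈ 98 km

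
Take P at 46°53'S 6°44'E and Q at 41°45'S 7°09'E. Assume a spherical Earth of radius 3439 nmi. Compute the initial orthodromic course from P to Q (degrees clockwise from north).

3.5°

N = sin Δλ·cos φ₂ = +0.0054;  D = cos φ₁ sin φ₂ − sin φ₁ cos φ₂ cos Δλ = +0.0895
initial course = atan2(N, D) = 3.47°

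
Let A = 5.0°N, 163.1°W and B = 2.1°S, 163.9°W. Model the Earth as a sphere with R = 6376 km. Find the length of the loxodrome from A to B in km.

Rhumb course C = atan2(Δλ, Δψ) with Δψ = ln[tan(π/4+φ₂/2)/tan(π/4+φ₁/2)] = -0.1240, Δλ = -0.0140 → C = 186.42°
d = R·|Δφ| / |cos C| = 6376·0.12392 / 0.99372 = 795 km

795 km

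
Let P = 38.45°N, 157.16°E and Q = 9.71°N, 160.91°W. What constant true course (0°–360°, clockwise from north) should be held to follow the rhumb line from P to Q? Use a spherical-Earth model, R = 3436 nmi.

Δψ = ln[tan(π/4+φ₂/2)/tan(π/4+φ₁/2)] = -0.5577
Δλ = +0.7318 rad (taken the short way round)
course = atan2(Δλ, Δψ) = 127.31°

127.3°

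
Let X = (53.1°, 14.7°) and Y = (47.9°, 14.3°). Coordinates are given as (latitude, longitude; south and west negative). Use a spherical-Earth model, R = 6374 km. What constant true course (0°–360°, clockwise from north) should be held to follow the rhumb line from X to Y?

182.8°

Meridional parts: M(φ₁)=+1.0977, M(φ₂)=+0.9549 → ΔM = -0.1429;  Δλ = -0.0070 rad
tan C = Δλ / ΔM = +0.0489 → C = 182.80°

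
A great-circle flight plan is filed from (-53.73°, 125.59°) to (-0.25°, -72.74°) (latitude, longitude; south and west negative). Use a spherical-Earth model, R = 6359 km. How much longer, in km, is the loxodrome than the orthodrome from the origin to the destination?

Great circle: cos σ = sin φ₁ sin φ₂ + cos φ₁ cos φ₂ cos Δλ,  σ = 2.1628 rad → d_gc = 13753.4 km
Rhumb line: Δψ = +1.1118, q = Δφ/Δψ = 0.8395, d_rh = R√(Δφ²+q²Δλ²) = 16190.8 km
Excess = 16190.8 − 13753.4 = 2437.4 ≈ 2437 km

2437 km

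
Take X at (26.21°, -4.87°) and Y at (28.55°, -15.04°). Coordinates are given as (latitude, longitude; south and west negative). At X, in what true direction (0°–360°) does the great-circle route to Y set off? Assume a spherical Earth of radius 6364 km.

286.8°

N = sin Δλ·cos φ₂ = -0.1551;  D = cos φ₁ sin φ₂ − sin φ₁ cos φ₂ cos Δλ = +0.0469
initial course = atan2(N, D) = 286.83°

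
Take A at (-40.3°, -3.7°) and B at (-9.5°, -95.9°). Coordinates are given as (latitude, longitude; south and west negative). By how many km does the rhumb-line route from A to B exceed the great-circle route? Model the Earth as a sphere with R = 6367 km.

246 km

Great circle: cos σ = sin φ₁ sin φ₂ + cos φ₁ cos φ₂ cos Δλ,  σ = 1.4928 rad → d_gc = 9504.92 km
Rhumb line: Δψ = +0.6032, q = Δφ/Δψ = 0.8912, d_rh = R√(Δφ²+q²Δλ²) = 9751.39 km
Excess = 9751.39 − 9504.92 = 246.47 ≈ 246 km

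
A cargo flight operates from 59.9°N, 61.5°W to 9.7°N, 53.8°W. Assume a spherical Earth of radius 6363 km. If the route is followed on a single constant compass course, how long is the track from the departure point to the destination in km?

Δψ = ln[tan(π/4+φ₂/2)/tan(π/4+φ₁/2)] = -1.1434;  Δφ = -0.8762 rad,  Δλ = +0.1344 rad
q = Δφ/Δψ = 0.7663
d = R·√(Δφ² + q²Δλ²) = 6363·0.88219 = 5613 km

5613 km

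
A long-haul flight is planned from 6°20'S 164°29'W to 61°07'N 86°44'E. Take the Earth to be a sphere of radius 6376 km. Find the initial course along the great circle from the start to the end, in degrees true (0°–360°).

331.8°

θ = atan2( sin Δλ·cos φ₂ ,  cos φ₁ sin φ₂ − sin φ₁ cos φ₂ cos Δλ )
  = atan2(-0.4573, +0.8531) = 331.81°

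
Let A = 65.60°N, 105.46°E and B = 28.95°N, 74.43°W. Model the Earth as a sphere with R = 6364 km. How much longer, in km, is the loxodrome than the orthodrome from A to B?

Great circle: cos σ = sin φ₁ sin φ₂ + cos φ₁ cos φ₂ cos Δλ,  σ = 1.4914 rad → d_gc = 9491.2 km
Rhumb line: Δψ = -1.0033, q = Δφ/Δψ = 0.6376, d_rh = R√(Δφ²+q²Δλ²) = 13374.1 km
Excess = 13374.1 − 9491.2 = 3882.9 ≈ 3883 km

3883 km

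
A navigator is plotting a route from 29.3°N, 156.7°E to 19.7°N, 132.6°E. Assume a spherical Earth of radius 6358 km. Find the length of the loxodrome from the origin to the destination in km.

2653 km

Δψ = ln[tan(π/4+φ₂/2)/tan(π/4+φ₁/2)] = -0.1844;  Δφ = -0.1676 rad,  Δλ = -0.4206 rad
q = Δφ/Δψ = 0.9085
d = R·√(Δφ² + q²Δλ²) = 6358·0.41724 = 2653 km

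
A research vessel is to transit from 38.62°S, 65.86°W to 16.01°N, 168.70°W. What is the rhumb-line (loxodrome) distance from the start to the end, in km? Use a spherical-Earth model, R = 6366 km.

12332 km

Δψ = ln[tan(π/4+φ₂/2)/tan(π/4+φ₁/2)] = +1.0149;  Δφ = +0.9535 rad,  Δλ = -1.7949 rad
q = Δφ/Δψ = 0.9395
d = R·√(Δφ² + q²Δλ²) = 6366·1.93714 = 12332 km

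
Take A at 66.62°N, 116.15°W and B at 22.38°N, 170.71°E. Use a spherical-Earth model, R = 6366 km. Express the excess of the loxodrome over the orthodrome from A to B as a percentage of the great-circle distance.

Great circle: σ = 1.0974 rad → d_gc = Rσ = 6986.1 km
Rhumb: Δφ = -0.7721, Δλ = -1.2765, Δψ = -1.1745, q = Δφ/Δψ = 0.6574 → d_rh = R√(Δφ²+q²Δλ²) = 7259.5 km
Excess = (7259.5 − 6986.1) / 6986.1 = 273.4 / 6986.1 = 3.91% ≈ 3.9%

3.9%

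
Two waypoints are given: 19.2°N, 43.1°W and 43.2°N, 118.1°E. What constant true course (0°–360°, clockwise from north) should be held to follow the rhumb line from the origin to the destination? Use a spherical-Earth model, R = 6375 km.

Δψ = ln[tan(π/4+φ₂/2)/tan(π/4+φ₁/2)] = +0.4961
Δλ = +2.8135 rad (taken the short way round)
course = atan2(Δλ, Δψ) = 80.00°

80.0°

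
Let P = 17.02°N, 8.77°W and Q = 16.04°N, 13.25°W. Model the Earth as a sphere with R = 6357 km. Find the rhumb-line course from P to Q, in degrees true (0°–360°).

Δψ = ln[tan(π/4+φ₂/2)/tan(π/4+φ₁/2)] = -0.0178
Δλ = -0.0782 rad (taken the short way round)
course = atan2(Δλ, Δψ) = 257.15°

257.1°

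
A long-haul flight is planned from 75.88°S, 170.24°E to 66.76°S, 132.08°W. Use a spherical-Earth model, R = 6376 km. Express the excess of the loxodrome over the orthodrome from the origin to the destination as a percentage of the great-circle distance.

Great circle: σ = 0.3406 rad → d_gc = Rσ = 2171.5 km
Rhumb: Δφ = +0.1592, Δλ = +1.0067, Δψ = +0.5070, q = Δφ/Δψ = 0.3139 → d_rh = R√(Δφ²+q²Δλ²) = 2256.2 km
Excess = (2256.2 − 2171.5) / 2171.5 = 84.7 / 2171.5 = 3.90% ≈ 3.9%

3.9%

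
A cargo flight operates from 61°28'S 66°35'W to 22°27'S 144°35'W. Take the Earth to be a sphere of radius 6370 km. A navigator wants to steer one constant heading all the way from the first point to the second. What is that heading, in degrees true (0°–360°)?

305.4°

Meridional parts: M(φ₁)=-1.3693, M(φ₂)=-0.4023 → ΔM = +0.9671;  Δλ = -1.3614 rad
tan C = Δλ / ΔM = -1.4077 → C = 305.39°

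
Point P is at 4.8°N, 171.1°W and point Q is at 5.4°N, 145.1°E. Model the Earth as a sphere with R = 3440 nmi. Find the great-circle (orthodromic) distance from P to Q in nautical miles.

2619 nmi

cos σ = sin φ₁ sin φ₂ + cos φ₁ cos φ₂ cos Δλ
      = sin(4.80°)sin(5.40°) + cos(4.80°)cos(5.40°)cos(-43.80°) = 0.7239
σ = 43.622° → d = Rσ = 3440·0.76134 = 2619 nmi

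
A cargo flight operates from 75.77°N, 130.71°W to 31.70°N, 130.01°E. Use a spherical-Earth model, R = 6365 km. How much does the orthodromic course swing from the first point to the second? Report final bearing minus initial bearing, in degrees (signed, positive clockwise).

At departure: θ₁ = atan2(sin Δλ cos φ₂, cos φ₁ sin φ₂ − sin φ₁ cos φ₂ cos Δλ) = 287.34°
At arrival: θ₂ = atan2(sin Δλ cos φ₁, −cos φ₂ sin φ₁ + sin φ₂ cos φ₁ cos Δλ) = 196.01°
Δθ = θ₂ − θ₁ = -91.3°

-91.3°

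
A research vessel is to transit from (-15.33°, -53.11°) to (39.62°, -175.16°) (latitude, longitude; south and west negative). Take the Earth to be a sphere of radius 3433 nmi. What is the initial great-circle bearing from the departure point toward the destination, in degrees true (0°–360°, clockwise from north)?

307.8°

θ = atan2( sin Δλ·cos φ₂ ,  cos φ₁ sin φ₂ − sin φ₁ cos φ₂ cos Δλ )
  = atan2(-0.6529, +0.5069) = 307.83°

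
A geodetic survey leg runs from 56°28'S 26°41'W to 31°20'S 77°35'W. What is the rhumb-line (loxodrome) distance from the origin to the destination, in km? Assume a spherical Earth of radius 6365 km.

Rhumb course C = atan2(Δλ, Δψ) with Δψ = ln[tan(π/4+φ₂/2)/tan(π/4+φ₁/2)] = +0.6233, Δλ = -0.8884 → C = 305.06°
d = R·|Δφ| / |cos C| = 6365·0.43866 / 0.57438 = 4861 km

4861 km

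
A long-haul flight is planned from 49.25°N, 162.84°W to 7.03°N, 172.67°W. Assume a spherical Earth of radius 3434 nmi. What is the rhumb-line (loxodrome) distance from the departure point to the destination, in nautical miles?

2579 nmi

Δψ = ln[tan(π/4+φ₂/2)/tan(π/4+φ₁/2)] = -0.8675;  Δφ = -0.7369 rad,  Δλ = -0.1716 rad
q = Δφ/Δψ = 0.8495
d = R·√(Δφ² + q²Δλ²) = 3434·0.75115 = 2579 nmi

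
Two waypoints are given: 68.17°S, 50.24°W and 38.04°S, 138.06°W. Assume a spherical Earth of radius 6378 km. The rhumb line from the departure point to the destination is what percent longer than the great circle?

Great circle: σ = 0.9482 rad → d_gc = Rσ = 6047.5 km
Rhumb: Δφ = +0.5259, Δλ = -1.5327, Δψ = +0.9270, q = Δφ/Δψ = 0.5673 → d_rh = R√(Δφ²+q²Δλ²) = 6480.9 km
Excess = (6480.9 − 6047.5) / 6047.5 = 433.4 / 6047.5 = 7.17% ≈ 7.2%

7.2%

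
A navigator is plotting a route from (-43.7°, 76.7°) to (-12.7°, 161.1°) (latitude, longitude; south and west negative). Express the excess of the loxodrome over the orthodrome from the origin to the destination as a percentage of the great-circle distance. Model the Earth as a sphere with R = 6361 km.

Great circle: σ = 1.3483 rad → d_gc = Rσ = 8576.2 km
Rhumb: Δφ = +0.5411, Δλ = +1.4731, Δψ = +0.6261, q = Δφ/Δψ = 0.8641 → d_rh = R√(Δφ²+q²Δλ²) = 8797.8 km
Excess = (8797.8 − 8576.2) / 8576.2 = 221.6 / 8576.2 = 2.58% ≈ 2.6%

2.6%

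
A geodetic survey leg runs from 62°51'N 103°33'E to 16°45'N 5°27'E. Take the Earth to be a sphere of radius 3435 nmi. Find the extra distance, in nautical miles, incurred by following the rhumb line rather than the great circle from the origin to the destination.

313 nmi

Great circle: cos σ = sin φ₁ sin φ₂ + cos φ₁ cos φ₂ cos Δλ,  σ = 1.3747 rad → d_gc = 4722.0 nmi
Rhumb line: Δψ = -1.1244, q = Δφ/Δψ = 0.7156, d_rh = R√(Δφ²+q²Δλ²) = 5034.8 nmi
Excess = 5034.8 − 4722.0 = 312.8 ≈ 313 nmi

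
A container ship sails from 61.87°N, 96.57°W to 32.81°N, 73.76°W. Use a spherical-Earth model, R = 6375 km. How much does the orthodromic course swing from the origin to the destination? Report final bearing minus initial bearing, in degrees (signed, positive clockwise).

+17.4°

At departure: θ₁ = atan2(sin Δλ cos φ₂, cos φ₁ sin φ₂ − sin φ₁ cos φ₂ cos Δλ) = 142.70°
At arrival: θ₂ = atan2(sin Δλ cos φ₁, −cos φ₂ sin φ₁ + sin φ₂ cos φ₁ cos Δλ) = 160.13°
Δθ = θ₂ − θ₁ = +17.4°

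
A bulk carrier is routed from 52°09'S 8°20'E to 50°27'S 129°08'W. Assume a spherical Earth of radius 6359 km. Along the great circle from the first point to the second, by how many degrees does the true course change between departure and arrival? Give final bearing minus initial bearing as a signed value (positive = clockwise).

At departure: θ₁ = atan2(sin Δλ cos φ₂, cos φ₁ sin φ₂ − sin φ₁ cos φ₂ cos Δλ) = 207.03°
At arrival: θ₂ = atan2(sin Δλ cos φ₁, −cos φ₂ sin φ₁ + sin φ₂ cos φ₁ cos Δλ) = 334.03°
Δθ = θ₂ − θ₁ = +127.0°

+127.0°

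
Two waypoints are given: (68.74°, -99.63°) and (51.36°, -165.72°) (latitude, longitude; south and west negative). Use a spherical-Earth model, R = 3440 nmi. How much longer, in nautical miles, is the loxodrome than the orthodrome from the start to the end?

93 nmi

Great circle: cos σ = sin φ₁ sin φ₂ + cos φ₁ cos φ₂ cos Δλ,  σ = 0.6099 rad → d_gc = 2098.1 nmi
Rhumb line: Δψ = -0.6248, q = Δφ/Δψ = 0.4855, d_rh = R√(Δφ²+q²Δλ²) = 2190.8 nmi
Excess = 2190.8 − 2098.1 = 92.7 ≈ 93 nmi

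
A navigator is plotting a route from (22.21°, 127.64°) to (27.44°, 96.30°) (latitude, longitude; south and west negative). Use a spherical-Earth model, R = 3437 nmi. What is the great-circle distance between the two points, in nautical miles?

1730 nmi

cos σ = sin φ₁ sin φ₂ + cos φ₁ cos φ₂ cos Δλ
      = sin(22.21°)sin(27.44°) + cos(22.21°)cos(27.44°)cos(-31.34°) = 0.8760
σ = 28.842° → d = Rσ = 3437·0.50338 = 1730 nmi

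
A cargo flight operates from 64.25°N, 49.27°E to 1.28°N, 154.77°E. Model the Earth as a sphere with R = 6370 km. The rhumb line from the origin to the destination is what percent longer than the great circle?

6.4%

Great circle: σ = 1.6669 rad → d_gc = Rσ = 10618.1 km
Rhumb: Δφ = -1.0990, Δλ = +1.8413, Δψ = -1.4536, q = Δφ/Δψ = 0.7561 → d_rh = R√(Δφ²+q²Δλ²) = 11298.7 km
Excess = (11298.7 − 10618.1) / 10618.1 = 680.6 / 10618.1 = 6.41% ≈ 6.4%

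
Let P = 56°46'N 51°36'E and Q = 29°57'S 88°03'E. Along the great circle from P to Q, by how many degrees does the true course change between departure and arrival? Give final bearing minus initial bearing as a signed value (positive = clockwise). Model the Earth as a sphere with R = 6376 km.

At departure: θ₁ = atan2(sin Δλ cos φ₂, cos φ₁ sin φ₂ − sin φ₁ cos φ₂ cos Δλ) = 149.00°
At arrival: θ₂ = atan2(sin Δλ cos φ₁, −cos φ₂ sin φ₁ + sin φ₂ cos φ₁ cos Δλ) = 160.99°
Δθ = θ₂ − θ₁ = +12.0°

+12.0°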